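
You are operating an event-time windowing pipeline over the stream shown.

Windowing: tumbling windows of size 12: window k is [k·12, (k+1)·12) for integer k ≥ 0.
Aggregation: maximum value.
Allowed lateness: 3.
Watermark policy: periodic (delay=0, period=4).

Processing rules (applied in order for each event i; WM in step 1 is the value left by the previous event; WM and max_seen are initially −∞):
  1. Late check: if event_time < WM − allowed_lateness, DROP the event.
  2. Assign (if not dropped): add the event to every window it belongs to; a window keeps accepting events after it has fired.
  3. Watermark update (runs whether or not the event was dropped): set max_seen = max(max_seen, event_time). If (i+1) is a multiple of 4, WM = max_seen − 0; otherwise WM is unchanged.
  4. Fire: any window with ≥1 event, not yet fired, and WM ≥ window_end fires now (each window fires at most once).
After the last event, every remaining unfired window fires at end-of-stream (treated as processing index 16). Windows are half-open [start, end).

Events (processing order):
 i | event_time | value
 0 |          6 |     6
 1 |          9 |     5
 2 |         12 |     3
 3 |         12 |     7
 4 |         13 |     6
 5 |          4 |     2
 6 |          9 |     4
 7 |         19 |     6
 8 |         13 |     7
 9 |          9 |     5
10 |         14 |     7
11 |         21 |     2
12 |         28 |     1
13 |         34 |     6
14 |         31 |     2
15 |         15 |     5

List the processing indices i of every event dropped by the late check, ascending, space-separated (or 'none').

i=0 t=6 v=6: → [0,12); WM=−∞
i=1 t=9 v=5: → [0,12); WM=−∞
i=2 t=12 v=3: → [12,24); WM=−∞
i=3 t=12 v=7: → [12,24); WM=12; [0,12) fires=6
i=4 t=13 v=6: → [12,24); WM=12
i=5 t=4 v=2: DROP (t<12-3); WM=12
i=6 t=9 v=4: → [0,12); WM=12
i=7 t=19 v=6: → [12,24); WM=19
i=8 t=13 v=7: DROP (t<19-3); WM=19
i=9 t=9 v=5: DROP (t<19-3); WM=19
i=10 t=14 v=7: DROP (t<19-3); WM=19
i=11 t=21 v=2: → [12,24); WM=21
i=12 t=28 v=1: → [24,36); WM=21
i=13 t=34 v=6: → [24,36); WM=21
i=14 t=31 v=2: → [24,36); WM=21
i=15 t=15 v=5: DROP (t<21-3); WM=34; [12,24) fires=7

5 8 9 10 15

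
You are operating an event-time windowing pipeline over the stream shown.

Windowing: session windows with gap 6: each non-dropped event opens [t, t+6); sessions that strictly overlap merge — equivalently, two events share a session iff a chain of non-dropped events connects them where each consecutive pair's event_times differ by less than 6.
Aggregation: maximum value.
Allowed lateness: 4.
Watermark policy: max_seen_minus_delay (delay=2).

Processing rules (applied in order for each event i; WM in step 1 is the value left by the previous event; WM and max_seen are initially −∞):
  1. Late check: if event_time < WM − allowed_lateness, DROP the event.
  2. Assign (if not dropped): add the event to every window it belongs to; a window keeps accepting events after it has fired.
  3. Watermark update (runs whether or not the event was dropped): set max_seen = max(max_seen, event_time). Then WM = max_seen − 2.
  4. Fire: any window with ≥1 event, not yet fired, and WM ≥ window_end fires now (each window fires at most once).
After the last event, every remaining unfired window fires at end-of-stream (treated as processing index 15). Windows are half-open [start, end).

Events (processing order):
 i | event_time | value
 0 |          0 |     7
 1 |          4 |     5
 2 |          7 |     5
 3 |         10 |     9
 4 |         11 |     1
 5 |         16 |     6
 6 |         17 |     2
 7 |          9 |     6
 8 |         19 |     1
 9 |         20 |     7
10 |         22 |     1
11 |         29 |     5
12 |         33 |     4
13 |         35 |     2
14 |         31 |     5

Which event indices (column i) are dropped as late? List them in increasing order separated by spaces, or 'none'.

7

i=0 t=0 v=7: → [0,6); WM=-2
i=1 t=4 v=5: → [0,10); WM=2
i=2 t=7 v=5: → [0,13); WM=5
i=3 t=10 v=9: → [0,16); WM=8
i=4 t=11 v=1: → [0,17); WM=9
i=5 t=16 v=6: → [0,22); WM=14
i=6 t=17 v=2: → [0,23); WM=15
i=7 t=9 v=6: DROP (t<15-4); WM=15
i=8 t=19 v=1: → [0,25); WM=17
i=9 t=20 v=7: → [0,26); WM=18
i=10 t=22 v=1: → [0,28); WM=20
i=11 t=29 v=5: → [29,35); WM=27
i=12 t=33 v=4: → [29,39); WM=31
i=13 t=35 v=2: → [29,41); WM=33
i=14 t=31 v=5: → [29,41); WM=33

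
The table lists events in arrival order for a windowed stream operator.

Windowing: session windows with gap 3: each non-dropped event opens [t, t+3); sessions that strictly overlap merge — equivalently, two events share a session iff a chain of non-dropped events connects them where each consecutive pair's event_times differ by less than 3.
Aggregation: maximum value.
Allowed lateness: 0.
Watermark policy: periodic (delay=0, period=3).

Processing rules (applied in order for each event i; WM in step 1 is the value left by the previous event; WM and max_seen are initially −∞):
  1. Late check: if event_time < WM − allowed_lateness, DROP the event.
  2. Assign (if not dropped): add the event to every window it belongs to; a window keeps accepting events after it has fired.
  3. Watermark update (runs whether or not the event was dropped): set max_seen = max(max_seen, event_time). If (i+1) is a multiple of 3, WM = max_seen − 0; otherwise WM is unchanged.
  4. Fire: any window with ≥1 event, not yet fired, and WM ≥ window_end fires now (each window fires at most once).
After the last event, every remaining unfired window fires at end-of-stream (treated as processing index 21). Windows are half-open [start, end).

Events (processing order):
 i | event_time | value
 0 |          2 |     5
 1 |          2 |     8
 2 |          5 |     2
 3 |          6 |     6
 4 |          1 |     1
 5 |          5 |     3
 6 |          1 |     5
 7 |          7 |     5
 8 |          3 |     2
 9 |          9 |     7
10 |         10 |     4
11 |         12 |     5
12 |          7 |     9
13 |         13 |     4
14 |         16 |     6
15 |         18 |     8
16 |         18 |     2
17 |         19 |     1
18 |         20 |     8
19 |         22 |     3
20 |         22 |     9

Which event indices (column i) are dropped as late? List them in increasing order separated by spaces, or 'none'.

4 6 8 12

i=0 t=2 v=5: → [2,5); WM=−∞
i=1 t=2 v=8: → [2,5); WM=−∞
i=2 t=5 v=2: → [5,8); WM=5
i=3 t=6 v=6: → [5,9); WM=5
i=4 t=1 v=1: DROP (t<5-0); WM=5
i=5 t=5 v=3: → [5,9); WM=6
i=6 t=1 v=5: DROP (t<6-0); WM=6
i=7 t=7 v=5: → [5,10); WM=6
i=8 t=3 v=2: DROP (t<6-0); WM=7
i=9 t=9 v=7: → [5,12); WM=7
i=10 t=10 v=4: → [5,13); WM=7
i=11 t=12 v=5: → [5,15); WM=12
i=12 t=7 v=9: DROP (t<12-0); WM=12
i=13 t=13 v=4: → [5,16); WM=12
i=14 t=16 v=6: → [16,19); WM=16
i=15 t=18 v=8: → [16,21); WM=16
i=16 t=18 v=2: → [16,21); WM=16
i=17 t=19 v=1: → [16,22); WM=19
i=18 t=20 v=8: → [16,23); WM=19
i=19 t=22 v=3: → [16,25); WM=19
i=20 t=22 v=9: → [16,25); WM=22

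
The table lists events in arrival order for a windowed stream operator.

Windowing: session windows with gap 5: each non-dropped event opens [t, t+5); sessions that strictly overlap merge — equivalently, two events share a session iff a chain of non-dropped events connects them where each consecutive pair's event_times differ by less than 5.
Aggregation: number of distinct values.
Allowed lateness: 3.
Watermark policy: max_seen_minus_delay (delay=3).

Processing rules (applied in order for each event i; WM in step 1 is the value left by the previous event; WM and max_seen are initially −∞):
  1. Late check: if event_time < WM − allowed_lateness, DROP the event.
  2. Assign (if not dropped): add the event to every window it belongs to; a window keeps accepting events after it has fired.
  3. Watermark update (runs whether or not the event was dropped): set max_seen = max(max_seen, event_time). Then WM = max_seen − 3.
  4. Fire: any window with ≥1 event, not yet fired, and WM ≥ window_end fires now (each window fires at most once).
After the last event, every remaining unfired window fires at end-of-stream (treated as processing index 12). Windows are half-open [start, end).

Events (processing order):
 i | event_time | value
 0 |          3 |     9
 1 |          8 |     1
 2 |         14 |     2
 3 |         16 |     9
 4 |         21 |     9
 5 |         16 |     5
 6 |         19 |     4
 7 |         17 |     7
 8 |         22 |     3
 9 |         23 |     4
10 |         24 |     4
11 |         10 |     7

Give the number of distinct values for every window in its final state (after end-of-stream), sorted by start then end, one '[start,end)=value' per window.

i=0 t=3 v=9: → [3,8); WM=0
i=1 t=8 v=1: → [8,13); WM=5
i=2 t=14 v=2: → [14,19); WM=11
i=3 t=16 v=9: → [14,21); WM=13
i=4 t=21 v=9: → [21,26); WM=18
i=5 t=16 v=5: → [14,21); WM=18
i=6 t=19 v=4: → [14,26); WM=18
i=7 t=17 v=7: → [14,26); WM=18
i=8 t=22 v=3: → [14,27); WM=19
i=9 t=23 v=4: → [14,28); WM=20
i=10 t=24 v=4: → [14,29); WM=21
i=11 t=10 v=7: DROP (t<21-3); WM=21

[3,8)=1 [8,13)=1 [14,29)=6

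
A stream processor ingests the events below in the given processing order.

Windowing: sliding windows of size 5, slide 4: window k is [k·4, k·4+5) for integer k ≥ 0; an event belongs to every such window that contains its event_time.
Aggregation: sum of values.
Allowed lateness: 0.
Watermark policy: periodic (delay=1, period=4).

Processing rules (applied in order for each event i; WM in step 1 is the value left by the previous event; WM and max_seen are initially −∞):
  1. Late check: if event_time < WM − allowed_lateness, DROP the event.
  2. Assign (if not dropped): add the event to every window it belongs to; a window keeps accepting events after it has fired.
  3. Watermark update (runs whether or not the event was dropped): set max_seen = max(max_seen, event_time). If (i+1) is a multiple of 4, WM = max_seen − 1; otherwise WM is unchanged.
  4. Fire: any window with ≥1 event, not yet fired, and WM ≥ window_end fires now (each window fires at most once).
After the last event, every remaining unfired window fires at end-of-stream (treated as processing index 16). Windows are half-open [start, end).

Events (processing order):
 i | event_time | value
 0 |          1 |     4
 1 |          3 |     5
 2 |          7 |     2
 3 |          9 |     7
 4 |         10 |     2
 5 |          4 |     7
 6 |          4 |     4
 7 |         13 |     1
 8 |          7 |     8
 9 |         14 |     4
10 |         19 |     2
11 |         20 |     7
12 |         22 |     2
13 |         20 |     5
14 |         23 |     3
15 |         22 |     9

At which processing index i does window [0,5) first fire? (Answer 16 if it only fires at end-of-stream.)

i=0 t=1 v=4: → [0,5); WM=−∞
i=1 t=3 v=5: → [0,5); WM=−∞
i=2 t=7 v=2: → [4,9); WM=−∞
i=3 t=9 v=7: → [8,13); WM=8; [0,5) fires=9
i=4 t=10 v=2: → [8,13); WM=8
i=5 t=4 v=7: DROP (t<8-0); WM=8
i=6 t=4 v=4: DROP (t<8-0); WM=8
i=7 t=13 v=1: → [12,17); WM=12; [4,9) fires=2
i=8 t=7 v=8: DROP (t<12-0); WM=12
i=9 t=14 v=4: → [12,17); WM=12
i=10 t=19 v=2: → [16,21); WM=12
i=11 t=20 v=7: → [20,25),[16,21); WM=19; [8,13) fires=9 [12,17) fires=5
i=12 t=22 v=2: → [20,25); WM=19
i=13 t=20 v=5: → [20,25),[16,21); WM=19
i=14 t=23 v=3: → [20,25); WM=19
i=15 t=22 v=9: → [20,25); WM=22; [16,21) fires=14

3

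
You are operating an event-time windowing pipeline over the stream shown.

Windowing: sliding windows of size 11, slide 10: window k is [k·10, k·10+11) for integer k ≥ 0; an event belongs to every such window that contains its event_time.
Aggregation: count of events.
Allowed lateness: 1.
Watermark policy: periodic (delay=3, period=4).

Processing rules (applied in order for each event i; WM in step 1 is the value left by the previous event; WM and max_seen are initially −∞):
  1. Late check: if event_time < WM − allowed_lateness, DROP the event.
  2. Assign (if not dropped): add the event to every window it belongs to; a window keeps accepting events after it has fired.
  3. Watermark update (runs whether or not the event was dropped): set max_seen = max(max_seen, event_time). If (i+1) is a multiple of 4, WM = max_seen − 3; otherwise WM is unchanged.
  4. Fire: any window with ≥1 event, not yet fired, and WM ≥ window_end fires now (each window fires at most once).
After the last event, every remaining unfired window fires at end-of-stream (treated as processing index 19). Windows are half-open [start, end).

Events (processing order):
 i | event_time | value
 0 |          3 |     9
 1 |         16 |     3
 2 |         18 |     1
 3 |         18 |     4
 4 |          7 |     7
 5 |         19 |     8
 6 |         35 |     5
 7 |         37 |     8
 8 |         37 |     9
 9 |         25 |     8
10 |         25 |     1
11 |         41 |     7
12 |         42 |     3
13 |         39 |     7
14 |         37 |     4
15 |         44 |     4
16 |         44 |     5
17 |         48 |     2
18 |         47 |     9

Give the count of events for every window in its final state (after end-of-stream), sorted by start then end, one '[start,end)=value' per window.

[0,11)=1 [10,21)=4 [30,41)=5 [40,51)=6

i=0 t=3 v=9: → [0,11); WM=−∞
i=1 t=16 v=3: → [10,21); WM=−∞
i=2 t=18 v=1: → [10,21); WM=−∞
i=3 t=18 v=4: → [10,21); WM=15; [0,11) fires=1
i=4 t=7 v=7: DROP (t<15-1); WM=15
i=5 t=19 v=8: → [10,21); WM=15
i=6 t=35 v=5: → [30,41); WM=15
i=7 t=37 v=8: → [30,41); WM=34; [10,21) fires=4
i=8 t=37 v=9: → [30,41); WM=34
i=9 t=25 v=8: DROP (t<34-1); WM=34
i=10 t=25 v=1: DROP (t<34-1); WM=34
i=11 t=41 v=7: → [40,51); WM=38
i=12 t=42 v=3: → [40,51); WM=38
i=13 t=39 v=7: → [30,41); WM=38
i=14 t=37 v=4: → [30,41); WM=38
i=15 t=44 v=4: → [40,51); WM=41; [30,41) fires=5
i=16 t=44 v=5: → [40,51); WM=41
i=17 t=48 v=2: → [40,51); WM=41
i=18 t=47 v=9: → [40,51); WM=41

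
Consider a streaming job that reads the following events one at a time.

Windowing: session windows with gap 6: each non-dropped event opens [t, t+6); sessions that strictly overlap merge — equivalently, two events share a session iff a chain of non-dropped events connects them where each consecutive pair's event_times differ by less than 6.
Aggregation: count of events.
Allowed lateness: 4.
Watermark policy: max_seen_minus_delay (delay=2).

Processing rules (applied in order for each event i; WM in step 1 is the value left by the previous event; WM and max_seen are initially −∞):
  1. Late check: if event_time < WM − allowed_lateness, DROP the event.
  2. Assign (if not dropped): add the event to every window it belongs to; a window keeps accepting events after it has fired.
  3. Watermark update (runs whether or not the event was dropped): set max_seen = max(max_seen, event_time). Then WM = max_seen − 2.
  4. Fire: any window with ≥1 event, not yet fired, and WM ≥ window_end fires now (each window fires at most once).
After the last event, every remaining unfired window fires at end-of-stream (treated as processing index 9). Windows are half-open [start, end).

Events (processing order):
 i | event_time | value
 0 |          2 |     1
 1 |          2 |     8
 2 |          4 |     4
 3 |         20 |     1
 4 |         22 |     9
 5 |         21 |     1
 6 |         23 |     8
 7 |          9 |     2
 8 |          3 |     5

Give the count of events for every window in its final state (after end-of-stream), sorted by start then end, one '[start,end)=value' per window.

[2,10)=3 [20,29)=4

i=0 t=2 v=1: → [2,8); WM=0
i=1 t=2 v=8: → [2,8); WM=0
i=2 t=4 v=4: → [2,10); WM=2
i=3 t=20 v=1: → [20,26); WM=18
i=4 t=22 v=9: → [20,28); WM=20
i=5 t=21 v=1: → [20,28); WM=20
i=6 t=23 v=8: → [20,29); WM=21
i=7 t=9 v=2: DROP (t<21-4); WM=21
i=8 t=3 v=5: DROP (t<21-4); WM=21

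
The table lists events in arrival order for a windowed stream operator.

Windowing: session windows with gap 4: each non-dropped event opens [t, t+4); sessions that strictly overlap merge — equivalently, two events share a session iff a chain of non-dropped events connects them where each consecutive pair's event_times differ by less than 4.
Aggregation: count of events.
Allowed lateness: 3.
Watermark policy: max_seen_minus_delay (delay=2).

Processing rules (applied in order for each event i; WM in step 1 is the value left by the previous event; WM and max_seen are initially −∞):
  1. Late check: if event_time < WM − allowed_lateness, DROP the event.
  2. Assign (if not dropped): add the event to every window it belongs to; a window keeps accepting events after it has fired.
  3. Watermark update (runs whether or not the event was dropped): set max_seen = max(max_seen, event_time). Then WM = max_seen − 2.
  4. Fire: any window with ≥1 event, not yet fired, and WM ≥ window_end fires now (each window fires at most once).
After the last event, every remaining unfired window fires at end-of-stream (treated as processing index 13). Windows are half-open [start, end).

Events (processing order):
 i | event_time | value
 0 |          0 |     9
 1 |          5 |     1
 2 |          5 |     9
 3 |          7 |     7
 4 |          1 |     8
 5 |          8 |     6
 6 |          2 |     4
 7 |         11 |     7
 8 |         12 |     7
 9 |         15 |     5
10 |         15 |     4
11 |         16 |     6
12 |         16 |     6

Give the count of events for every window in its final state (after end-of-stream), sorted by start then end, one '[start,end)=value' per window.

[0,4)=1 [5,20)=10

i=0 t=0 v=9: → [0,4); WM=-2
i=1 t=5 v=1: → [5,9); WM=3
i=2 t=5 v=9: → [5,9); WM=3
i=3 t=7 v=7: → [5,11); WM=5
i=4 t=1 v=8: DROP (t<5-3); WM=5
i=5 t=8 v=6: → [5,12); WM=6
i=6 t=2 v=4: DROP (t<6-3); WM=6
i=7 t=11 v=7: → [5,15); WM=9
i=8 t=12 v=7: → [5,16); WM=10
i=9 t=15 v=5: → [5,19); WM=13
i=10 t=15 v=4: → [5,19); WM=13
i=11 t=16 v=6: → [5,20); WM=14
i=12 t=16 v=6: → [5,20); WM=14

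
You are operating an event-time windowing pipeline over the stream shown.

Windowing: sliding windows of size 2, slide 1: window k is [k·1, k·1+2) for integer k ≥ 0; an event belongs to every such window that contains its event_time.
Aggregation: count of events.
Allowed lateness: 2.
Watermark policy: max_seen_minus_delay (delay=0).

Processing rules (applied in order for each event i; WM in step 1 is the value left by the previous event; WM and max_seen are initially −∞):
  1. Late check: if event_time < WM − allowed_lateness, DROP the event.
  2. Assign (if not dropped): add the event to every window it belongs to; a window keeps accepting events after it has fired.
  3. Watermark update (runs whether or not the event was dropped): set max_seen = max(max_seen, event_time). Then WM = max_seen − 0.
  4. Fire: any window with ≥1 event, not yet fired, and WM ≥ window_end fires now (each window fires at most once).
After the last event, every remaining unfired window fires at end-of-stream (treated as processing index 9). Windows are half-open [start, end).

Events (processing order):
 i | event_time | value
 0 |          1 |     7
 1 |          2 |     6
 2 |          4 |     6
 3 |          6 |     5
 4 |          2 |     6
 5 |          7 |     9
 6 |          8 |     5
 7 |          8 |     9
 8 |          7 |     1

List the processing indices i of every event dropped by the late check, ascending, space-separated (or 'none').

4

i=0 t=1 v=7: → [1,3),[0,2); WM=1
i=1 t=2 v=6: → [2,4),[1,3); WM=2; [0,2) fires=1
i=2 t=4 v=6: → [4,6),[3,5); WM=4; [1,3) fires=2 [2,4) fires=1
i=3 t=6 v=5: → [6,8),[5,7); WM=6; [3,5) fires=1 [4,6) fires=1
i=4 t=2 v=6: DROP (t<6-2); WM=6
i=5 t=7 v=9: → [7,9),[6,8); WM=7; [5,7) fires=1
i=6 t=8 v=5: → [8,10),[7,9); WM=8; [6,8) fires=2
i=7 t=8 v=9: → [8,10),[7,9); WM=8
i=8 t=7 v=1: → [7,9),[6,8); WM=8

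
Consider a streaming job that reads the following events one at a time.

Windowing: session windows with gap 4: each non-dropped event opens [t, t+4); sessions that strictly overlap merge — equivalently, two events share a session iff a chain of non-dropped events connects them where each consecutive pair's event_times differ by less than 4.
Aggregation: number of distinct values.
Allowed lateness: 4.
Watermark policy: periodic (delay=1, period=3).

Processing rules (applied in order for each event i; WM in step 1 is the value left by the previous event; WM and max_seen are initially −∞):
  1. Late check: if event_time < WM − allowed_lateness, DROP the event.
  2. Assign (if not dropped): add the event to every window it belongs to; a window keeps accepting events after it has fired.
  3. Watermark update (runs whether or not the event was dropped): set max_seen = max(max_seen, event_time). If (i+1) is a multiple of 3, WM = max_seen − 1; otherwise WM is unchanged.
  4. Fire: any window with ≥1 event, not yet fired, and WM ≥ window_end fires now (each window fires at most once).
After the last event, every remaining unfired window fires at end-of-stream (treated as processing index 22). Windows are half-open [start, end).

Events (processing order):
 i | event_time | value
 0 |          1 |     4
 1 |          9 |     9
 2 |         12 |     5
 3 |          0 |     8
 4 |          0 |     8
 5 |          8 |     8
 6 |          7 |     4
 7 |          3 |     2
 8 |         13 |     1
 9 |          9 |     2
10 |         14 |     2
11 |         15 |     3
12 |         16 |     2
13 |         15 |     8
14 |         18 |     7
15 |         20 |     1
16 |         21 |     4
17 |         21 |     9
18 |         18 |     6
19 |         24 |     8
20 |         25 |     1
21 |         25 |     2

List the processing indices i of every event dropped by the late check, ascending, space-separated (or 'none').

3 4 7

i=0 t=1 v=4: → [1,5); WM=−∞
i=1 t=9 v=9: → [9,13); WM=−∞
i=2 t=12 v=5: → [9,16); WM=11
i=3 t=0 v=8: DROP (t<11-4); WM=11
i=4 t=0 v=8: DROP (t<11-4); WM=11
i=5 t=8 v=8: → [8,16); WM=11
i=6 t=7 v=4: → [7,16); WM=11
i=7 t=3 v=2: DROP (t<11-4); WM=11
i=8 t=13 v=1: → [7,17); WM=12
i=9 t=9 v=2: → [7,17); WM=12
i=10 t=14 v=2: → [7,18); WM=12
i=11 t=15 v=3: → [7,19); WM=14
i=12 t=16 v=2: → [7,20); WM=14
i=13 t=15 v=8: → [7,20); WM=14
i=14 t=18 v=7: → [7,22); WM=17
i=15 t=20 v=1: → [7,24); WM=17
i=16 t=21 v=4: → [7,25); WM=17
i=17 t=21 v=9: → [7,25); WM=20
i=18 t=18 v=6: → [7,25); WM=20
i=19 t=24 v=8: → [7,28); WM=20
i=20 t=25 v=1: → [7,29); WM=24
i=21 t=25 v=2: → [7,29); WM=24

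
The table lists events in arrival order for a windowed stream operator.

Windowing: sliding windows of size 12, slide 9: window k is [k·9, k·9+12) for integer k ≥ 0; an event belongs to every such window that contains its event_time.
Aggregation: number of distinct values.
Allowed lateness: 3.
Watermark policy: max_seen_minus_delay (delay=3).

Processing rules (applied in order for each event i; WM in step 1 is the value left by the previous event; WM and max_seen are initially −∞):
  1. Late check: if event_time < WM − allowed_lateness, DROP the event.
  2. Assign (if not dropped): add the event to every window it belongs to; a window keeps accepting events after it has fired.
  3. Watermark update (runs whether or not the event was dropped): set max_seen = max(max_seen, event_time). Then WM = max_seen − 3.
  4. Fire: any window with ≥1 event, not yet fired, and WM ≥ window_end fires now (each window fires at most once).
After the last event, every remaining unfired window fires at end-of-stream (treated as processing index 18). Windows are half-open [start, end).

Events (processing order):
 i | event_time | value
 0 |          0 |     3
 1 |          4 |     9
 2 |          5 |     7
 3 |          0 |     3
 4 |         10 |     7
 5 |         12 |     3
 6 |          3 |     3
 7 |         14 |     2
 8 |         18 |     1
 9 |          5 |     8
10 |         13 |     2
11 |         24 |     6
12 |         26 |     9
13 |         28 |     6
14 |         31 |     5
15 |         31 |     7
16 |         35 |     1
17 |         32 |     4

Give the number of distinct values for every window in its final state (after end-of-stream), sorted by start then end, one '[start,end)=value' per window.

[0,12)=3 [9,21)=4 [18,30)=3 [27,39)=5

i=0 t=0 v=3: → [0,12); WM=-3
i=1 t=4 v=9: → [0,12); WM=1
i=2 t=5 v=7: → [0,12); WM=2
i=3 t=0 v=3: → [0,12); WM=2
i=4 t=10 v=7: → [9,21),[0,12); WM=7
i=5 t=12 v=3: → [9,21); WM=9
i=6 t=3 v=3: DROP (t<9-3); WM=9
i=7 t=14 v=2: → [9,21); WM=11
i=8 t=18 v=1: → [18,30),[9,21); WM=15; [0,12) fires=3
i=9 t=5 v=8: DROP (t<15-3); WM=15
i=10 t=13 v=2: → [9,21); WM=15
i=11 t=24 v=6: → [18,30); WM=21; [9,21) fires=4
i=12 t=26 v=9: → [18,30); WM=23
i=13 t=28 v=6: → [27,39),[18,30); WM=25
i=14 t=31 v=5: → [27,39); WM=28
i=15 t=31 v=7: → [27,39); WM=28
i=16 t=35 v=1: → [27,39); WM=32; [18,30) fires=3
i=17 t=32 v=4: → [27,39); WM=32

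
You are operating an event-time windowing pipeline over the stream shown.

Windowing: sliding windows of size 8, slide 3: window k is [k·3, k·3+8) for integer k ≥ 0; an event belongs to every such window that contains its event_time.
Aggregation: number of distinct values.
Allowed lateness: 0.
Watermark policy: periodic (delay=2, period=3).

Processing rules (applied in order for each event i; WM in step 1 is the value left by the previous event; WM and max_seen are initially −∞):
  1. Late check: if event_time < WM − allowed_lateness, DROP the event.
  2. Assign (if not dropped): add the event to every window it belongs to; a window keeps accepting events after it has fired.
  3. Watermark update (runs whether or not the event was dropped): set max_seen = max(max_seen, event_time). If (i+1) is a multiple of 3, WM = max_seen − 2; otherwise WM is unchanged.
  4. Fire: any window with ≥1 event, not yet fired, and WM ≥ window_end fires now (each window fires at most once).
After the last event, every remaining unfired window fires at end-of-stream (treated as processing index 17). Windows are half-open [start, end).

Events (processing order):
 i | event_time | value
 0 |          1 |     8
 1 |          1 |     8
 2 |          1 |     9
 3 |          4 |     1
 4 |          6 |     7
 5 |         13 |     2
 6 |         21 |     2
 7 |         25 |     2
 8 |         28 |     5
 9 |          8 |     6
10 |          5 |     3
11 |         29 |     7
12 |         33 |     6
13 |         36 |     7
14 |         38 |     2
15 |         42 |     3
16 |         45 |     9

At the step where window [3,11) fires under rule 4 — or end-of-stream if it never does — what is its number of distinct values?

i=0 t=1 v=8: → [0,8); WM=−∞
i=1 t=1 v=8: → [0,8); WM=−∞
i=2 t=1 v=9: → [0,8); WM=-1
i=3 t=4 v=1: → [3,11),[0,8); WM=-1
i=4 t=6 v=7: → [6,14),[3,11),[0,8); WM=-1
i=5 t=13 v=2: → [12,20),[9,17),[6,14); WM=11; [0,8) fires=4 [3,11) fires=2
i=6 t=21 v=2: → [21,29),[18,26),[15,23); WM=11
i=7 t=25 v=2: → [24,32),[21,29),[18,26); WM=11
i=8 t=28 v=5: → [27,35),[24,32),[21,29); WM=26; [6,14) fires=2 [9,17) fires=1 [12,20) fires=1 [15,23) fires=1 [18,26) fires=1
i=9 t=8 v=6: DROP (t<26-0); WM=26
i=10 t=5 v=3: DROP (t<26-0); WM=26
i=11 t=29 v=7: → [27,35),[24,32); WM=27
i=12 t=33 v=6: → [33,41),[30,38),[27,35); WM=27
i=13 t=36 v=7: → [36,44),[33,41),[30,38); WM=27
i=14 t=38 v=2: → [36,44),[33,41); WM=36; [21,29) fires=2 [24,32) fires=3 [27,35) fires=3
i=15 t=42 v=3: → [42,50),[39,47),[36,44); WM=36
i=16 t=45 v=9: → [45,53),[42,50),[39,47); WM=36

2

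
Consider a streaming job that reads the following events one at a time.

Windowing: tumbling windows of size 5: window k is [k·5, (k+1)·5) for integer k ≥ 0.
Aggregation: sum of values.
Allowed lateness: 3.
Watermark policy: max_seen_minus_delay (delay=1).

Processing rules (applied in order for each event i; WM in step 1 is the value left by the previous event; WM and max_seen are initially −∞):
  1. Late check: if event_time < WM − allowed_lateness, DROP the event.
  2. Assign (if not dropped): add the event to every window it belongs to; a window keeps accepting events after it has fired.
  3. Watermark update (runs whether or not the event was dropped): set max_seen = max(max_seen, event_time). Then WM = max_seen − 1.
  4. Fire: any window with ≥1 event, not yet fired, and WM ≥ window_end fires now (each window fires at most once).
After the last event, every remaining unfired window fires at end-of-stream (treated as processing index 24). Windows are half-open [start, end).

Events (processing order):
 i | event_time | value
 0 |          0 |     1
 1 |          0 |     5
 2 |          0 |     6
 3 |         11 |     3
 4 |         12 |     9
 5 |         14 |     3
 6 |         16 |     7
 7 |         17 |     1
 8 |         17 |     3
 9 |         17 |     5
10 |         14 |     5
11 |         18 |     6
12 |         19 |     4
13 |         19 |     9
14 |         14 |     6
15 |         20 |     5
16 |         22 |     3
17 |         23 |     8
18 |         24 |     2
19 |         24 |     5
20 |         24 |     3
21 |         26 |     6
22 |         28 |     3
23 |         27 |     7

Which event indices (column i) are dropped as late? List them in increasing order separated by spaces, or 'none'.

i=0 t=0 v=1: → [0,5); WM=-1
i=1 t=0 v=5: → [0,5); WM=-1
i=2 t=0 v=6: → [0,5); WM=-1
i=3 t=11 v=3: → [10,15); WM=10; [0,5) fires=12
i=4 t=12 v=9: → [10,15); WM=11
i=5 t=14 v=3: → [10,15); WM=13
i=6 t=16 v=7: → [15,20); WM=15; [10,15) fires=15
i=7 t=17 v=1: → [15,20); WM=16
i=8 t=17 v=3: → [15,20); WM=16
i=9 t=17 v=5: → [15,20); WM=16
i=10 t=14 v=5: → [10,15); WM=16
i=11 t=18 v=6: → [15,20); WM=17
i=12 t=19 v=4: → [15,20); WM=18
i=13 t=19 v=9: → [15,20); WM=18
i=14 t=14 v=6: DROP (t<18-3); WM=18
i=15 t=20 v=5: → [20,25); WM=19
i=16 t=22 v=3: → [20,25); WM=21; [15,20) fires=35
i=17 t=23 v=8: → [20,25); WM=22
i=18 t=24 v=2: → [20,25); WM=23
i=19 t=24 v=5: → [20,25); WM=23
i=20 t=24 v=3: → [20,25); WM=23
i=21 t=26 v=6: → [25,30); WM=25; [20,25) fires=26
i=22 t=28 v=3: → [25,30); WM=27
i=23 t=27 v=7: → [25,30); WM=27

14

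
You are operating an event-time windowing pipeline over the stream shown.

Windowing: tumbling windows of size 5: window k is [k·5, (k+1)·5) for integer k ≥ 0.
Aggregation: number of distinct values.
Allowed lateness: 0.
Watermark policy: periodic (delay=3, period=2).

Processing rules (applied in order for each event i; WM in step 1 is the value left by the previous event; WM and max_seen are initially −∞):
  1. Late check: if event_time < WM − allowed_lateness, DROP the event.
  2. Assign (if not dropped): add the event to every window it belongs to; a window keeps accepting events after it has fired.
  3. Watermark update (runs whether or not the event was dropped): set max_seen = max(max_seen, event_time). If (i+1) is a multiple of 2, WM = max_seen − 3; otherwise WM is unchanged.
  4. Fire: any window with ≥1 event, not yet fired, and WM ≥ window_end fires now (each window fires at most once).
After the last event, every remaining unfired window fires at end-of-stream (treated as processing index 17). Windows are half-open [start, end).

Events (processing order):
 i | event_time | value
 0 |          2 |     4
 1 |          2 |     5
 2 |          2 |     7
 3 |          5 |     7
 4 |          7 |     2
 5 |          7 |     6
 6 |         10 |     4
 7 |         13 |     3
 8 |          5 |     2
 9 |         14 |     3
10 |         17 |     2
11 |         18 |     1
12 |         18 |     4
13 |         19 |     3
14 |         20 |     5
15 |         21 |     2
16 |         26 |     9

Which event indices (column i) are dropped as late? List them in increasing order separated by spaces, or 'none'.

i=0 t=2 v=4: → [0,5); WM=−∞
i=1 t=2 v=5: → [0,5); WM=-1
i=2 t=2 v=7: → [0,5); WM=-1
i=3 t=5 v=7: → [5,10); WM=2
i=4 t=7 v=2: → [5,10); WM=2
i=5 t=7 v=6: → [5,10); WM=4
i=6 t=10 v=4: → [10,15); WM=4
i=7 t=13 v=3: → [10,15); WM=10; [0,5) fires=3 [5,10) fires=3
i=8 t=5 v=2: DROP (t<10-0); WM=10
i=9 t=14 v=3: → [10,15); WM=11
i=10 t=17 v=2: → [15,20); WM=11
i=11 t=18 v=1: → [15,20); WM=15; [10,15) fires=2
i=12 t=18 v=4: → [15,20); WM=15
i=13 t=19 v=3: → [15,20); WM=16
i=14 t=20 v=5: → [20,25); WM=16
i=15 t=21 v=2: → [20,25); WM=18
i=16 t=26 v=9: → [25,30); WM=18

8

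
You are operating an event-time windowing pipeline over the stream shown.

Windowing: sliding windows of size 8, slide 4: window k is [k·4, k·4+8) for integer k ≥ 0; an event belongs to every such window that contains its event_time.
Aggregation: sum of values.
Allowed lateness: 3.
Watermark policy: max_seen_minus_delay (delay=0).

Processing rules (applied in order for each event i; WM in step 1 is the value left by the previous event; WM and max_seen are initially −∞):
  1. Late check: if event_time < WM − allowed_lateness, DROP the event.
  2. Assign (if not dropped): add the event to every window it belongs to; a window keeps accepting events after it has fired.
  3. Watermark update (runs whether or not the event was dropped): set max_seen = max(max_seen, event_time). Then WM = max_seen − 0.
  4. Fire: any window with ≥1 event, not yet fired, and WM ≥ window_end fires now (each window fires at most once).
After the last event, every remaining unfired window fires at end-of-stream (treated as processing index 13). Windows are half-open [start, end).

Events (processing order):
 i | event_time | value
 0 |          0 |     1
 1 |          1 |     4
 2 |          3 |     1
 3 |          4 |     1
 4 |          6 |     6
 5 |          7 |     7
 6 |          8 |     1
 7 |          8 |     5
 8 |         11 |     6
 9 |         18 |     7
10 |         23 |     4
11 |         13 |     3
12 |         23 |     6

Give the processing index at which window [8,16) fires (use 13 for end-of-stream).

i=0 t=0 v=1: → [0,8); WM=0
i=1 t=1 v=4: → [0,8); WM=1
i=2 t=3 v=1: → [0,8); WM=3
i=3 t=4 v=1: → [4,12),[0,8); WM=4
i=4 t=6 v=6: → [4,12),[0,8); WM=6
i=5 t=7 v=7: → [4,12),[0,8); WM=7
i=6 t=8 v=1: → [8,16),[4,12); WM=8; [0,8) fires=20
i=7 t=8 v=5: → [8,16),[4,12); WM=8
i=8 t=11 v=6: → [8,16),[4,12); WM=11
i=9 t=18 v=7: → [16,24),[12,20); WM=18; [4,12) fires=26 [8,16) fires=12
i=10 t=23 v=4: → [20,28),[16,24); WM=23; [12,20) fires=7
i=11 t=13 v=3: DROP (t<23-3); WM=23
i=12 t=23 v=6: → [20,28),[16,24); WM=23

9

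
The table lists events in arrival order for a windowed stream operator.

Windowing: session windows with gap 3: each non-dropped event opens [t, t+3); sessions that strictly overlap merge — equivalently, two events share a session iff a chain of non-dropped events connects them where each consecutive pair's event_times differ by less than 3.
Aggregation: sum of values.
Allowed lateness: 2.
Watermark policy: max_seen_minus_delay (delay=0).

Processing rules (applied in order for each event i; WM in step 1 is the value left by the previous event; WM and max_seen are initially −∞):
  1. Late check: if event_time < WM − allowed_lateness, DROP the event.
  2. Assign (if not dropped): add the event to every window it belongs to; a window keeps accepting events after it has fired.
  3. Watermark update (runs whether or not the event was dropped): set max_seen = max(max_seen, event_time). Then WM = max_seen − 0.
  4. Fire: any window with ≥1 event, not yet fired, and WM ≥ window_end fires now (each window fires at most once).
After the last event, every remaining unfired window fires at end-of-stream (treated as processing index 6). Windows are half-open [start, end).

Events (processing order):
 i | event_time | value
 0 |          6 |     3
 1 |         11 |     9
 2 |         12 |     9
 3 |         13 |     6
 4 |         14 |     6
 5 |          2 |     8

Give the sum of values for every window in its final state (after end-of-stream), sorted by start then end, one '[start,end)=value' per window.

i=0 t=6 v=3: → [6,9); WM=6
i=1 t=11 v=9: → [11,14); WM=11
i=2 t=12 v=9: → [11,15); WM=12
i=3 t=13 v=6: → [11,16); WM=13
i=4 t=14 v=6: → [11,17); WM=14
i=5 t=2 v=8: DROP (t<14-2); WM=14

[6,9)=3 [11,17)=30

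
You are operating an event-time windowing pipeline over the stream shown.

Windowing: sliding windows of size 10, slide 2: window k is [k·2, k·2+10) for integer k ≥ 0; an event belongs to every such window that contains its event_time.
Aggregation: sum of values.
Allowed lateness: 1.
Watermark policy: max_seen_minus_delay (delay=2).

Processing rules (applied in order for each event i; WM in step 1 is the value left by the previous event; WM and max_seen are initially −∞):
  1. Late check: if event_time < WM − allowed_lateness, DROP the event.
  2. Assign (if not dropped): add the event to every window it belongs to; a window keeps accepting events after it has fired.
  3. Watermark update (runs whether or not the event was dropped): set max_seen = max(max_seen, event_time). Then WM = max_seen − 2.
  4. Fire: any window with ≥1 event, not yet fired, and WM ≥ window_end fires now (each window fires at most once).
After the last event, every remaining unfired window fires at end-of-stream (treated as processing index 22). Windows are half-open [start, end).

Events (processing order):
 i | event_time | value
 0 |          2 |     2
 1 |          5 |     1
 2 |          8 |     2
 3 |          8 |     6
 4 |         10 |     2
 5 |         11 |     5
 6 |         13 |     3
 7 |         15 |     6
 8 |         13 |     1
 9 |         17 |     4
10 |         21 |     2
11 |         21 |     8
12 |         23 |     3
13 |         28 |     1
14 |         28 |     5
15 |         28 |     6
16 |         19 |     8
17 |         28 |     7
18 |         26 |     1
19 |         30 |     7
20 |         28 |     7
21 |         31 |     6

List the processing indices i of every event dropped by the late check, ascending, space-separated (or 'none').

16

i=0 t=2 v=2: → [2,12),[0,10); WM=0
i=1 t=5 v=1: → [4,14),[2,12),[0,10); WM=3
i=2 t=8 v=2: → [8,18),[6,16),[4,14),[2,12),[0,10); WM=6
i=3 t=8 v=6: → [8,18),[6,16),[4,14),[2,12),[0,10); WM=6
i=4 t=10 v=2: → [10,20),[8,18),[6,16),[4,14),[2,12); WM=8
i=5 t=11 v=5: → [10,20),[8,18),[6,16),[4,14),[2,12); WM=9
i=6 t=13 v=3: → [12,22),[10,20),[8,18),[6,16),[4,14); WM=11; [0,10) fires=11
i=7 t=15 v=6: → [14,24),[12,22),[10,20),[8,18),[6,16); WM=13; [2,12) fires=18
i=8 t=13 v=1: → [12,22),[10,20),[8,18),[6,16),[4,14); WM=13
i=9 t=17 v=4: → [16,26),[14,24),[12,22),[10,20),[8,18); WM=15; [4,14) fires=20
i=10 t=21 v=2: → [20,30),[18,28),[16,26),[14,24),[12,22); WM=19; [6,16) fires=25 [8,18) fires=29
i=11 t=21 v=8: → [20,30),[18,28),[16,26),[14,24),[12,22); WM=19
i=12 t=23 v=3: → [22,32),[20,30),[18,28),[16,26),[14,24); WM=21; [10,20) fires=21
i=13 t=28 v=1: → [28,38),[26,36),[24,34),[22,32),[20,30); WM=26; [12,22) fires=24 [14,24) fires=23 [16,26) fires=17
i=14 t=28 v=5: → [28,38),[26,36),[24,34),[22,32),[20,30); WM=26
i=15 t=28 v=6: → [28,38),[26,36),[24,34),[22,32),[20,30); WM=26
i=16 t=19 v=8: DROP (t<26-1); WM=26
i=17 t=28 v=7: → [28,38),[26,36),[24,34),[22,32),[20,30); WM=26
i=18 t=26 v=1: → [26,36),[24,34),[22,32),[20,30),[18,28); WM=26
i=19 t=30 v=7: → [30,40),[28,38),[26,36),[24,34),[22,32); WM=28; [18,28) fires=14
i=20 t=28 v=7: → [28,38),[26,36),[24,34),[22,32),[20,30); WM=28
i=21 t=31 v=6: → [30,40),[28,38),[26,36),[24,34),[22,32); WM=29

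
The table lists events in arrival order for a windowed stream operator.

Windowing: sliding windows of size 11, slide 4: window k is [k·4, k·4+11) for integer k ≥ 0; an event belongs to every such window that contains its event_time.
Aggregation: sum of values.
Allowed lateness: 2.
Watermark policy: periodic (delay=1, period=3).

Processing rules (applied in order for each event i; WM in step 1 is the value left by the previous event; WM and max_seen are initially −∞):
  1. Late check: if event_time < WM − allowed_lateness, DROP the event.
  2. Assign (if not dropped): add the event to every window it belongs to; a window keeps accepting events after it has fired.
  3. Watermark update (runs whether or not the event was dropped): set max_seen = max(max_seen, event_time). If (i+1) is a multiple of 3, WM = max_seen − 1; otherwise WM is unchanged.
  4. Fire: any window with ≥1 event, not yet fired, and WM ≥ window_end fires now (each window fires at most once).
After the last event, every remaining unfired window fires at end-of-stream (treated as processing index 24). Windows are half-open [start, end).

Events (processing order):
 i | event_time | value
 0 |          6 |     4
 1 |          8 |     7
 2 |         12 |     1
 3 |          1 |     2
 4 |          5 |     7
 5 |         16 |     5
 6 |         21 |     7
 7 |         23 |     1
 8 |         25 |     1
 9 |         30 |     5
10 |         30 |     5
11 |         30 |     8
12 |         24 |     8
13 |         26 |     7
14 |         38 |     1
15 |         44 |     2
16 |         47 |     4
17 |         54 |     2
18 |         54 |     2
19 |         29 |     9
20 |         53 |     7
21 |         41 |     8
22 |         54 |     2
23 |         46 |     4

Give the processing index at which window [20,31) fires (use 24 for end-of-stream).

14

i=0 t=6 v=4: → [4,15),[0,11); WM=−∞
i=1 t=8 v=7: → [8,19),[4,15),[0,11); WM=−∞
i=2 t=12 v=1: → [12,23),[8,19),[4,15); WM=11; [0,11) fires=11
i=3 t=1 v=2: DROP (t<11-2); WM=11
i=4 t=5 v=7: DROP (t<11-2); WM=11
i=5 t=16 v=5: → [16,27),[12,23),[8,19); WM=15; [4,15) fires=12
i=6 t=21 v=7: → [20,31),[16,27),[12,23); WM=15
i=7 t=23 v=1: → [20,31),[16,27); WM=15
i=8 t=25 v=1: → [24,35),[20,31),[16,27); WM=24; [8,19) fires=13 [12,23) fires=13
i=9 t=30 v=5: → [28,39),[24,35),[20,31); WM=24
i=10 t=30 v=5: → [28,39),[24,35),[20,31); WM=24
i=11 t=30 v=8: → [28,39),[24,35),[20,31); WM=29; [16,27) fires=14
i=12 t=24 v=8: DROP (t<29-2); WM=29
i=13 t=26 v=7: DROP (t<29-2); WM=29
i=14 t=38 v=1: → [36,47),[32,43),[28,39); WM=37; [20,31) fires=27 [24,35) fires=19
i=15 t=44 v=2: → [44,55),[40,51),[36,47); WM=37
i=16 t=47 v=4: → [44,55),[40,51); WM=37
i=17 t=54 v=2: → [52,63),[48,59),[44,55); WM=53; [28,39) fires=19 [32,43) fires=1 [36,47) fires=3 [40,51) fires=6
i=18 t=54 v=2: → [52,63),[48,59),[44,55); WM=53
i=19 t=29 v=9: DROP (t<53-2); WM=53
i=20 t=53 v=7: → [52,63),[48,59),[44,55); WM=53
i=21 t=41 v=8: DROP (t<53-2); WM=53
i=22 t=54 v=2: → [52,63),[48,59),[44,55); WM=53
i=23 t=46 v=4: DROP (t<53-2); WM=53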